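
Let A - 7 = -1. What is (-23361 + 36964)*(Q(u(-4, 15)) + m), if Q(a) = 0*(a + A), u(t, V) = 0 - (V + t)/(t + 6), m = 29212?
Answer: 397370836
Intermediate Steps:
A = 6 (A = 7 - 1 = 6)
u(t, V) = -(V + t)/(6 + t) (u(t, V) = 0 - (V + t)/(6 + t) = -(V + t)/(6 + t))
Q(a) = 0 (Q(a) = 0*(a + 6) = 0*(6 + a) = 0)
(-23361 + 36964)*(Q(u(-4, 15)) + m) = (-23361 + 36964)*(0 + 29212) = 13603*29212 = 397370836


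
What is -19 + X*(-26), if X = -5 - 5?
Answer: 241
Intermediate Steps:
X = -10
-19 + X*(-26) = -19 - 10*(-26) = -19 + 260 = 241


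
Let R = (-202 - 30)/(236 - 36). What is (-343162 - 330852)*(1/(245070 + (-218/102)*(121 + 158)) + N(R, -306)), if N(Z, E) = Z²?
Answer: -214168021906252/236139375 ≈ -9.0696e+5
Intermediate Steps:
R = -29/25 (R = -232/200 = -232*1/200 = -29/25 ≈ -1.1600)
(-343162 - 330852)*(1/(245070 + (-218/102)*(121 + 158)) + N(R, -306)) = (-343162 - 330852)*(1/(245070 + (-218/102)*(121 + 158)) + (-29/25)²) = -674014*(1/(245070 - 218*1/102*279) + 841/625) = -674014*(1/(245070 - 109/51*279) + 841/625) = -674014*(1/(245070 - 10137/17) + 841/625) = -674014*(1/(4156053/17) + 841/625) = -674014*(17/4156053 + 841/625) = -674014*3495251198/2597533125 = -214168021906252/236139375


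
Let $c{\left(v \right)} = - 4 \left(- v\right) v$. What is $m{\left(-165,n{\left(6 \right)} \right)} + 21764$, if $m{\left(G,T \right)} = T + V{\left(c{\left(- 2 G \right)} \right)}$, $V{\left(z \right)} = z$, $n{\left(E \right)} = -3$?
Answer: $457361$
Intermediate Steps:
$c{\left(v \right)} = 4 v^{2}$ ($c{\left(v \right)} = 4 v v = 4 v^{2}$)
$m{\left(G,T \right)} = T + 16 G^{2}$ ($m{\left(G,T \right)} = T + 4 \left(- 2 G\right)^{2} = T + 4 \cdot 4 G^{2} = T + 16 G^{2}$)
$m{\left(-165,n{\left(6 \right)} \right)} + 21764 = \left(-3 + 16 \left(-165\right)^{2}\right) + 21764 = \left(-3 + 16 \cdot 27225\right) + 21764 = \left(-3 + 435600\right) + 21764 = 435597 + 21764 = 457361$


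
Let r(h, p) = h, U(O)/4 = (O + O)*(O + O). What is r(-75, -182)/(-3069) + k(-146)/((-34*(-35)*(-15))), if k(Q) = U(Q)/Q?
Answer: 472663/3043425 ≈ 0.15531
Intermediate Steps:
U(O) = 16*O**2 (U(O) = 4*((O + O)*(O + O)) = 4*((2*O)*(2*O)) = 4*(4*O**2) = 16*O**2)
k(Q) = 16*Q (k(Q) = (16*Q**2)/Q = 16*Q)
r(-75, -182)/(-3069) + k(-146)/((-34*(-35)*(-15))) = -75/(-3069) + (16*(-146))/((-34*(-35)*(-15))) = -75*(-1/3069) - 2336/(1190*(-15)) = 25/1023 - 2336/(-17850) = 25/1023 - 2336*(-1/17850) = 25/1023 + 1168/8925 = 472663/3043425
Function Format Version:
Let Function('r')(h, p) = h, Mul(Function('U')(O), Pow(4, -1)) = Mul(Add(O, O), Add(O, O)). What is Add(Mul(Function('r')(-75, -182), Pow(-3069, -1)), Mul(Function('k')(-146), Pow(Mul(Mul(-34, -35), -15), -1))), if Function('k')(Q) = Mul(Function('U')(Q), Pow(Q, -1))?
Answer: Rational(472663, 3043425) ≈ 0.15531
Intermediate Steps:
Function('U')(O) = Mul(16, Pow(O, 2)) (Function('U')(O) = Mul(4, Mul(Add(O, O), Add(O, O))) = Mul(4, Mul(Mul(2, O), Mul(2, O))) = Mul(4, Mul(4, Pow(O, 2))) = Mul(16, Pow(O, 2)))
Function('k')(Q) = Mul(16, Q) (Function('k')(Q) = Mul(Mul(16, Pow(Q, 2)), Pow(Q, -1)) = Mul(16, Q))
Add(Mul(Function('r')(-75, -182), Pow(-3069, -1)), Mul(Function('k')(-146), Pow(Mul(Mul(-34, -35), -15), -1))) = Add(Mul(-75, Pow(-3069, -1)), Mul(Mul(16, -146), Pow(Mul(Mul(-34, -35), -15), -1))) = Add(Mul(-75, Rational(-1, 3069)), Mul(-2336, Pow(Mul(1190, -15), -1))) = Add(Rational(25, 1023), Mul(-2336, Pow(-17850, -1))) = Add(Rational(25, 1023), Mul(-2336, Rational(-1, 17850))) = Add(Rational(25, 1023), Rational(1168, 8925)) = Rational(472663, 3043425)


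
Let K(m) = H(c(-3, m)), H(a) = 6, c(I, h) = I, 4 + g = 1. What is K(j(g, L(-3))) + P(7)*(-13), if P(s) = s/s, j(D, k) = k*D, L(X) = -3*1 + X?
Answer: -7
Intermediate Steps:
L(X) = -3 + X
g = -3 (g = -4 + 1 = -3)
j(D, k) = D*k
K(m) = 6
P(s) = 1
K(j(g, L(-3))) + P(7)*(-13) = 6 + 1*(-13) = 6 - 13 = -7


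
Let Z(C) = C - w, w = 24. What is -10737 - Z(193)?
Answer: -10906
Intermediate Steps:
Z(C) = -24 + C (Z(C) = C - 1*24 = C - 24 = -24 + C)
-10737 - Z(193) = -10737 - (-24 + 193) = -10737 - 1*169 = -10737 - 169 = -10906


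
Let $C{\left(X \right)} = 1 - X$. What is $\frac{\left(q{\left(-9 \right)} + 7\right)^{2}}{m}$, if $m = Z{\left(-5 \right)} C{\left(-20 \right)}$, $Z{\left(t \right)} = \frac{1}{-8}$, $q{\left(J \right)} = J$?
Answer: $- \frac{32}{21} \approx -1.5238$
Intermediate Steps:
$Z{\left(t \right)} = - \frac{1}{8}$
$m = - \frac{21}{8}$ ($m = - \frac{1 - -20}{8} = - \frac{1 + 20}{8} = \left(- \frac{1}{8}\right) 21 = - \frac{21}{8} \approx -2.625$)
$\frac{\left(q{\left(-9 \right)} + 7\right)^{2}}{m} = \frac{\left(-9 + 7\right)^{2}}{- \frac{21}{8}} = \left(-2\right)^{2} \left(- \frac{8}{21}\right) = 4 \left(- \frac{8}{21}\right) = - \frac{32}{21}$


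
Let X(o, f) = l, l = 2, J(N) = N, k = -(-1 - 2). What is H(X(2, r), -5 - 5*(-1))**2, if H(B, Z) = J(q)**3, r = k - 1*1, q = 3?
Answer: 729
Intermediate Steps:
k = 3 (k = -1*(-3) = 3)
r = 2 (r = 3 - 1*1 = 3 - 1 = 2)
X(o, f) = 2
H(B, Z) = 27 (H(B, Z) = 3**3 = 27)
H(X(2, r), -5 - 5*(-1))**2 = 27**2 = 729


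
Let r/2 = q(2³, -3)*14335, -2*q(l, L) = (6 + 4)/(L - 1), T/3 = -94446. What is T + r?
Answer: -495001/2 ≈ -2.4750e+5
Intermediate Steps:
T = -283338 (T = 3*(-94446) = -283338)
q(l, L) = -5/(-1 + L) (q(l, L) = -(6 + 4)/(2*(L - 1)) = -5/(-1 + L))
r = 71675/2 (r = 2*(-5/(-1 - 3)*14335) = 2*(-5/(-4)*14335) = 2*(-5*(-¼)*14335) = 2*((5/4)*14335) = 2*(71675/4) = 71675/2 ≈ 35838.)
T + r = -283338 + 71675/2 = -495001/2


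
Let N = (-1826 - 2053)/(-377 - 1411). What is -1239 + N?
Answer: -737151/596 ≈ -1236.8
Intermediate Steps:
N = 1293/596 (N = -3879/(-1788) = -3879*(-1/1788) = 1293/596 ≈ 2.1695)
-1239 + N = -1239 + 1293/596 = -737151/596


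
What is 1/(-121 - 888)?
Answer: -1/1009 ≈ -0.00099108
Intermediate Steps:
1/(-121 - 888) = 1/(-1009) = -1/1009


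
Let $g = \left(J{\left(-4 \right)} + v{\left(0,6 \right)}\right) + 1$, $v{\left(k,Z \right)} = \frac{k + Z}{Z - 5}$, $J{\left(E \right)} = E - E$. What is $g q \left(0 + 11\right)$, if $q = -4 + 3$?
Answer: $-77$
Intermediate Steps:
$J{\left(E \right)} = 0$
$v{\left(k,Z \right)} = \frac{Z + k}{-5 + Z}$
$g = 7$ ($g = \left(0 + \frac{6 + 0}{-5 + 6}\right) + 1 = \left(0 + 1^{-1} \cdot 6\right) + 1 = \left(0 + 1 \cdot 6\right) + 1 = \left(0 + 6\right) + 1 = 6 + 1 = 7$)
$q = -1$
$g q \left(0 + 11\right) = 7 \left(-1\right) \left(0 + 11\right) = \left(-7\right) 11 = -77$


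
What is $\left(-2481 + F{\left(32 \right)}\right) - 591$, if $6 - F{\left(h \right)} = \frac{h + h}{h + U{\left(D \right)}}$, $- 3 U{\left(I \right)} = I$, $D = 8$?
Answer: $- \frac{33750}{11} \approx -3068.2$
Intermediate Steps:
$U{\left(I \right)} = - \frac{I}{3}$
$F{\left(h \right)} = 6 - \frac{2 h}{- \frac{8}{3} + h}$ ($F{\left(h \right)} = 6 - \frac{h + h}{h - \frac{8}{3}} = 6 - \frac{2 h}{h - \frac{8}{3}} = 6 - \frac{2 h}{- \frac{8}{3} + h}$)
$\left(-2481 + F{\left(32 \right)}\right) - 591 = \left(-2481 + \frac{12 \left(-4 + 32\right)}{-8 + 3 \cdot 32}\right) - 591 = \left(-2481 + 12 \frac{1}{-8 + 96} \cdot 28\right) - 591 = \left(-2481 + 12 \cdot \frac{1}{88} \cdot 28\right) - 591 = \left(-2481 + \frac{42}{11}\right) - 591 = - \frac{27249}{11} - 591 = - \frac{33750}{11}$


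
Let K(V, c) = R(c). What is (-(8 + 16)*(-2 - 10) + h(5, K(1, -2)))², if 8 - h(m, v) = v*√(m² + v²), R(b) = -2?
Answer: 87732 + 1184*√29 ≈ 94108.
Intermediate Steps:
K(V, c) = -2
h(m, v) = 8 - v*√(m² + v²)
(-(8 + 16)*(-2 - 10) + h(5, K(1, -2)))² = (-(8 + 16)*(-2 - 10) + (8 - 1*(-2)*√(5² + (-2)²)))² = (-24*(-12) + (8 - 1*(-2)*√(25 + 4)))² = (-1*(-288) + (8 - 1*(-2)*√29))² = (288 + (8 + 2*√29))² = (296 + 2*√29)²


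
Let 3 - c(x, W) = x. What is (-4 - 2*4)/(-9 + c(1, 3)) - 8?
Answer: -44/7 ≈ -6.2857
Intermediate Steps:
c(x, W) = 3 - x
(-4 - 2*4)/(-9 + c(1, 3)) - 8 = (-4 - 2*4)/(-9 + (3 - 1*1)) - 8 = (-4 - 8)/(-9 + (3 - 1)) - 8 = -12/(-9 + 2) - 8 = -12/(-7) - 8 = -12*(-⅐) - 8 = 12/7 - 8 = -44/7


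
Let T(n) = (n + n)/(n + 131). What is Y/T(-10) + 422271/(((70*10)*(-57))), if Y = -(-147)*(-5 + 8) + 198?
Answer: -12889473/3325 ≈ -3876.5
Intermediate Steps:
T(n) = 2*n/(131 + n) (T(n) = (2*n)/(131 + n) = 2*n/(131 + n))
Y = 639 (Y = -(-147)*3 + 198 = -49*(-9) + 198 = 441 + 198 = 639)
Y/T(-10) + 422271/(((70*10)*(-57))) = 639/((2*(-10)/(131 - 10))) + 422271/(((70*10)*(-57))) = 639/((2*(-10)/121)) + 422271/((700*(-57))) = 639/((2*(-10)*(1/121))) + 422271/(-39900) = 639/(-20/121) + 422271*(-1/39900) = 639*(-121/20) - 140757/13300 = -77319/20 - 140757/13300 = -12889473/3325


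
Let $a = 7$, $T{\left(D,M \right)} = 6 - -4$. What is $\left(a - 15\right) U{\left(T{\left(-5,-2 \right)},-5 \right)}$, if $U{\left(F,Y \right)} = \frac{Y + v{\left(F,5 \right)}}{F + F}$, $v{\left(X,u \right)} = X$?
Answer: $-2$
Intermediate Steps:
$T{\left(D,M \right)} = 10$ ($T{\left(D,M \right)} = 6 + 4 = 10$)
$U{\left(F,Y \right)} = \frac{F + Y}{2 F}$ ($U{\left(F,Y \right)} = \frac{Y + F}{F + F} = \frac{F + Y}{2 F}$)
$\left(a - 15\right) U{\left(T{\left(-5,-2 \right)},-5 \right)} = \left(7 - 15\right) \frac{10 - 5}{2 \cdot 10} = - 8 \cdot \frac{1}{2} \cdot \frac{1}{10} \cdot 5 = \left(-8\right) \frac{1}{4} = -2$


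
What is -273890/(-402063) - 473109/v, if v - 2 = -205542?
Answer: 246514974467/82640029020 ≈ 2.9830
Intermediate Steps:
v = -205540 (v = 2 - 205542 = -205540)
-273890/(-402063) - 473109/v = -273890/(-402063) - 473109/(-205540) = -273890*(-1/402063) - 473109*(-1/205540) = 273890/402063 + 473109/205540 = 246514974467/82640029020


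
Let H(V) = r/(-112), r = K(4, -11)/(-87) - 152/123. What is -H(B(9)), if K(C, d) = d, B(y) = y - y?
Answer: -1319/133168 ≈ -0.0099048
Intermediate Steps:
B(y) = 0
r = -1319/1189 (r = -11/(-87) - 152/123 = -11*(-1/87) - 152*1/123 = 11/87 - 152/123 = -1319/1189 ≈ -1.1093)
H(V) = 1319/133168 (H(V) = -1319/1189/(-112) = -1319/1189*(-1/112) = 1319/133168)
-H(B(9)) = -1*1319/133168 = -1319/133168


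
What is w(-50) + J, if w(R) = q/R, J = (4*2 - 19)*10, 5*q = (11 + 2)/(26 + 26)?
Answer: -110001/1000 ≈ -110.00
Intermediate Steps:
q = 1/20 (q = ((11 + 2)/(26 + 26))/5 = (13/52)/5 = (13*(1/52))/5 = (1/5)*(1/4) = 1/20 ≈ 0.050000)
J = -110 (J = (8 - 19)*10 = -11*10 = -110)
w(R) = 1/(20*R)
w(-50) + J = (1/20)/(-50) - 110 = (1/20)*(-1/50) - 110 = -1/1000 - 110 = -110001/1000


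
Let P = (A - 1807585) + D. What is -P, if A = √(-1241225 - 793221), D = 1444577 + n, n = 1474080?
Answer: -1111072 - I*√2034446 ≈ -1.1111e+6 - 1426.3*I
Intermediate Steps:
D = 2918657 (D = 1444577 + 1474080 = 2918657)
A = I*√2034446 (A = √(-2034446) = I*√2034446 ≈ 1426.3*I)
P = 1111072 + I*√2034446 (P = (I*√2034446 - 1807585) + 2918657 = (-1807585 + I*√2034446) + 2918657 = 1111072 + I*√2034446 ≈ 1.1111e+6 + 1426.3*I)
-P = -(1111072 + I*√2034446) = -1111072 - I*√2034446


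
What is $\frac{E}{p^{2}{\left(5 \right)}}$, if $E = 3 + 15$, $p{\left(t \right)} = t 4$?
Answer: $\frac{9}{200} \approx 0.045$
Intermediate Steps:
$p{\left(t \right)} = 4 t$
$E = 18$
$\frac{E}{p^{2}{\left(5 \right)}} = \frac{1}{\left(4 \cdot 5\right)^{2}} \cdot 18 = \frac{1}{20^{2}} \cdot 18 = \frac{1}{400} \cdot 18 = \frac{9}{200}$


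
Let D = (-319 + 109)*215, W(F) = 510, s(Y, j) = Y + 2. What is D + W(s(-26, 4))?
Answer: -44640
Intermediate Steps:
s(Y, j) = 2 + Y
D = -45150 (D = -210*215 = -45150)
D + W(s(-26, 4)) = -45150 + 510 = -44640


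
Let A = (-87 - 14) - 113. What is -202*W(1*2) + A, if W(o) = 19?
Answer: -4052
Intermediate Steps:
A = -214 (A = -101 - 113 = -214)
-202*W(1*2) + A = -202*19 - 214 = -3838 - 214 = -4052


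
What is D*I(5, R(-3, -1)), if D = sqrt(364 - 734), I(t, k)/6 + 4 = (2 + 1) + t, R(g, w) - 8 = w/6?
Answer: 24*I*sqrt(370) ≈ 461.65*I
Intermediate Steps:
R(g, w) = 8 + w/6
I(t, k) = -6 + 6*t (I(t, k) = -24 + 6*((2 + 1) + t) = -24 + 6*(3 + t) = -24 + (18 + 6*t) = -6 + 6*t)
D = I*sqrt(370) (D = sqrt(-370) = I*sqrt(370) ≈ 19.235*I)
D*I(5, R(-3, -1)) = (I*sqrt(370))*(-6 + 6*5) = (I*sqrt(370))*(-6 + 30) = (I*sqrt(370))*24 = 24*I*sqrt(370)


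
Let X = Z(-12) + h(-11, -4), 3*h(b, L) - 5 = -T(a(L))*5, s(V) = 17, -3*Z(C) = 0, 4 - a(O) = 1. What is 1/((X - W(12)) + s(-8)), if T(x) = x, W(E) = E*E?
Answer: -3/391 ≈ -0.0076726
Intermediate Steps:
W(E) = E**2
a(O) = 3 (a(O) = 4 - 1*1 = 4 - 1 = 3)
Z(C) = 0 (Z(C) = -1/3*0 = 0)
h(b, L) = -10/3 (h(b, L) = 5/3 + (-1*3*5)/3 = 5/3 + (-3*5)/3 = 5/3 + (1/3)*(-15) = 5/3 - 5 = -10/3)
X = -10/3 (X = 0 - 10/3 = -10/3 ≈ -3.3333)
1/((X - W(12)) + s(-8)) = 1/((-10/3 - 1*12**2) + 17) = 1/((-10/3 - 1*144) + 17) = 1/((-10/3 - 144) + 17) = 1/(-442/3 + 17) = 1/(-391/3) = -3/391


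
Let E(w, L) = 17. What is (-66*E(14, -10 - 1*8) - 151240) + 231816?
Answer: 79454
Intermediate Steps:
(-66*E(14, -10 - 1*8) - 151240) + 231816 = (-66*17 - 151240) + 231816 = (-1122 - 151240) + 231816 = -152362 + 231816 = 79454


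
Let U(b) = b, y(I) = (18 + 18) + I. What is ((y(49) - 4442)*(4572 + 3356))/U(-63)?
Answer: 34542296/63 ≈ 5.4829e+5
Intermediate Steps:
y(I) = 36 + I
((y(49) - 4442)*(4572 + 3356))/U(-63) = (((36 + 49) - 4442)*(4572 + 3356))/(-63) = ((85 - 4442)*7928)*(-1/63) = -4357*7928*(-1/63) = -34542296*(-1/63) = 34542296/63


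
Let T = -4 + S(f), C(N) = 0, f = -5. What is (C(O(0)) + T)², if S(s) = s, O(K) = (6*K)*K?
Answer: 81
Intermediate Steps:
O(K) = 6*K²
T = -9 (T = -4 - 5 = -9)
(C(O(0)) + T)² = (0 - 9)² = (-9)² = 81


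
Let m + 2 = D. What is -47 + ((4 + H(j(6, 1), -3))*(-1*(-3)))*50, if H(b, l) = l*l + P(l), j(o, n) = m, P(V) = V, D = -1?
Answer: 1453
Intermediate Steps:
m = -3 (m = -2 - 1 = -3)
j(o, n) = -3
H(b, l) = l + l² (H(b, l) = l*l + l = l² + l = l + l²)
-47 + ((4 + H(j(6, 1), -3))*(-1*(-3)))*50 = -47 + ((4 - 3*(1 - 3))*(-1*(-3)))*50 = -47 + ((4 - 3*(-2))*3)*50 = -47 + ((4 + 6)*3)*50 = -47 + (10*3)*50 = -47 + 30*50 = -47 + 1500 = 1453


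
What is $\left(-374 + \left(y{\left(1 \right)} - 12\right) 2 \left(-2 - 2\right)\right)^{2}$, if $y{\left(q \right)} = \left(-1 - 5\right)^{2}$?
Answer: $320356$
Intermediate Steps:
$y{\left(q \right)} = 36$ ($y{\left(q \right)} = \left(-6\right)^{2} = 36$)
$\left(-374 + \left(y{\left(1 \right)} - 12\right) 2 \left(-2 - 2\right)\right)^{2} = \left(-374 + \left(36 - 12\right) 2 \left(-2 - 2\right)\right)^{2} = \left(-374 + 24 \cdot 2 \left(-4\right)\right)^{2} = \left(-374 + 24 \left(-8\right)\right)^{2} = \left(-374 - 192\right)^{2} = \left(-566\right)^{2} = 320356$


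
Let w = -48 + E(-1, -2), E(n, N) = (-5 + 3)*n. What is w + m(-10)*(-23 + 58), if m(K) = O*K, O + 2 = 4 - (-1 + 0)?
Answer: -1096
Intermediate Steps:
O = 3 (O = -2 + (4 - (-1 + 0)) = -2 + (4 - 1*(-1)) = -2 + (4 + 1) = -2 + 5 = 3)
E(n, N) = -2*n
m(K) = 3*K
w = -46 (w = -48 - 2*(-1) = -48 + 2 = -46)
w + m(-10)*(-23 + 58) = -46 + (3*(-10))*(-23 + 58) = -46 - 30*35 = -46 - 1050 = -1096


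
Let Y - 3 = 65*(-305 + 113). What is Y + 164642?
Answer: 152165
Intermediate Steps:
Y = -12477 (Y = 3 + 65*(-305 + 113) = 3 + 65*(-192) = 3 - 12480 = -12477)
Y + 164642 = -12477 + 164642 = 152165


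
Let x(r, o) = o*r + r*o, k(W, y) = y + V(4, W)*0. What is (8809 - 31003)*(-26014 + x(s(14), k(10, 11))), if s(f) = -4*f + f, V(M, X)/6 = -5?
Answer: 597861972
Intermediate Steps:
V(M, X) = -30 (V(M, X) = 6*(-5) = -30)
k(W, y) = y (k(W, y) = y - 30*0 = y + 0 = y)
s(f) = -3*f
x(r, o) = 2*o*r (x(r, o) = o*r + o*r = 2*o*r)
(8809 - 31003)*(-26014 + x(s(14), k(10, 11))) = (8809 - 31003)*(-26014 + 2*11*(-3*14)) = -22194*(-26014 + 2*11*(-42)) = -22194*(-26014 - 924) = -22194*(-26938) = 597861972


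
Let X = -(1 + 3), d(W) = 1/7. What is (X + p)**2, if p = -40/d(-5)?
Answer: 80656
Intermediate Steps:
d(W) = 1/7
X = -4 (X = -1*4 = -4)
p = -280 (p = -40/1/7 = -40*7 = -280)
(X + p)**2 = (-4 - 280)**2 = (-284)**2 = 80656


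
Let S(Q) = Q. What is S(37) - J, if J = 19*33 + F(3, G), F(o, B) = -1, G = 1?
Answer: -589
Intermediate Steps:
J = 626 (J = 19*33 - 1 = 627 - 1 = 626)
S(37) - J = 37 - 1*626 = 37 - 626 = -589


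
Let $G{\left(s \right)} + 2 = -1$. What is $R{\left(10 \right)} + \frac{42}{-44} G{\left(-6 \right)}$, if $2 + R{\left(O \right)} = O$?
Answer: $\frac{239}{22} \approx 10.864$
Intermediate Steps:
$G{\left(s \right)} = -3$ ($G{\left(s \right)} = -2 - 1 = -3$)
$R{\left(O \right)} = -2 + O$
$R{\left(10 \right)} + \frac{42}{-44} G{\left(-6 \right)} = \left(-2 + 10\right) + \frac{42}{-44} \left(-3\right) = 8 + 42 \left(- \frac{1}{44}\right) \left(-3\right) = 8 - - \frac{63}{22} = 8 + \frac{63}{22} = \frac{239}{22}$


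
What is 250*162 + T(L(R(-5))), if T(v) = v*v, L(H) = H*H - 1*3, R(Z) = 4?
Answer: 40669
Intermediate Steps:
L(H) = -3 + H**2 (L(H) = H**2 - 3 = -3 + H**2)
T(v) = v**2
250*162 + T(L(R(-5))) = 250*162 + (-3 + 4**2)**2 = 40500 + (-3 + 16)**2 = 40500 + 13**2 = 40500 + 169 = 40669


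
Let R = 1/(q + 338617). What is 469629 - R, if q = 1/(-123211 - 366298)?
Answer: 77843856952332199/165756069052 ≈ 4.6963e+5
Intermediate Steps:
q = -1/489509 (q = 1/(-489509) = -1/489509 ≈ -2.0429e-6)
R = 489509/165756069052 (R = 1/(-1/489509 + 338617) = 1/(165756069052/489509) = 489509/165756069052 ≈ 2.9532e-6)
469629 - R = 469629 - 1*489509/165756069052 = 469629 - 489509/165756069052 = 77843856952332199/165756069052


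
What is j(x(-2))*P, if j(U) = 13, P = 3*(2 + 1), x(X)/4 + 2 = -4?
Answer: 117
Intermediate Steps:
x(X) = -24 (x(X) = -8 + 4*(-4) = -8 - 16 = -24)
P = 9 (P = 3*3 = 9)
j(x(-2))*P = 13*9 = 117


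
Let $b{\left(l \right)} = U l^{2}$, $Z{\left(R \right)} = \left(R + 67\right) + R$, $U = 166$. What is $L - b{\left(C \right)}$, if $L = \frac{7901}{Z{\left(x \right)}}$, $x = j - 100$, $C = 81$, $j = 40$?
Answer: $- \frac{57731579}{53} \approx -1.0893 \cdot 10^{6}$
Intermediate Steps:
$x = -60$ ($x = 40 - 100 = -60$)
$Z{\left(R \right)} = 67 + 2 R$ ($Z{\left(R \right)} = \left(67 + R\right) + R = 67 + 2 R$)
$L = - \frac{7901}{53}$ ($L = \frac{7901}{67 + 2 \left(-60\right)} = \frac{7901}{67 - 120} = \frac{7901}{-53} = 7901 \left(- \frac{1}{53}\right) = - \frac{7901}{53} \approx -149.08$)
$b{\left(l \right)} = 166 l^{2}$
$L - b{\left(C \right)} = - \frac{7901}{53} - 166 \cdot 81^{2} = - \frac{7901}{53} - 166 \cdot 6561 = - \frac{7901}{53} - 1089126 = - \frac{57731579}{53}$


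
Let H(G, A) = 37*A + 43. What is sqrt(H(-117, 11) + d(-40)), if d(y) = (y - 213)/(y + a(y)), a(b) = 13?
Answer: sqrt(37209)/9 ≈ 21.433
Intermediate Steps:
H(G, A) = 43 + 37*A
d(y) = (-213 + y)/(13 + y) (d(y) = (y - 213)/(y + 13) = (-213 + y)/(13 + y))
sqrt(H(-117, 11) + d(-40)) = sqrt((43 + 37*11) + (-213 - 40)/(13 - 40)) = sqrt((43 + 407) - 253/(-27)) = sqrt(450 - 1/27*(-253)) = sqrt(450 + 253/27) = sqrt(12403/27) = sqrt(37209)/9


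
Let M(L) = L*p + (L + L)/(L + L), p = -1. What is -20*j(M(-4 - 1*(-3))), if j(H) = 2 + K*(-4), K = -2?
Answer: -200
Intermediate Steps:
M(L) = 1 - L (M(L) = L*(-1) + (L + L)/(L + L) = -L + (2*L)/((2*L)) = -L + (2*L)*(1/(2*L)) = -L + 1 = 1 - L)
j(H) = 10 (j(H) = 2 - 2*(-4) = 2 + 8 = 10)
-20*j(M(-4 - 1*(-3))) = -20*10 = -200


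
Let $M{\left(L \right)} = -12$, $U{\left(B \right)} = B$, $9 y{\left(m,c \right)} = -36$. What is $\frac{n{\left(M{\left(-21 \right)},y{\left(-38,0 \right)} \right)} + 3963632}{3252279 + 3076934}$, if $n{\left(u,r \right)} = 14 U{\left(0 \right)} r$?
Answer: $\frac{3963632}{6329213} \approx 0.62624$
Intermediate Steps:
$y{\left(m,c \right)} = -4$ ($y{\left(m,c \right)} = \frac{1}{9} \left(-36\right) = -4$)
$n{\left(u,r \right)} = 0$ ($n{\left(u,r \right)} = 14 \cdot 0 r = 0 r = 0$)
$\frac{n{\left(M{\left(-21 \right)},y{\left(-38,0 \right)} \right)} + 3963632}{3252279 + 3076934} = \frac{0 + 3963632}{3252279 + 3076934} = \frac{3963632}{6329213}$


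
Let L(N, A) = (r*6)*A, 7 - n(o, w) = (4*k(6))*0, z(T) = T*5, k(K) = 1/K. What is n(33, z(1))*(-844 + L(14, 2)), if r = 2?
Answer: -5740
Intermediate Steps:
z(T) = 5*T
n(o, w) = 7 (n(o, w) = 7 - 4/6*0 = 7 - 4*(⅙)*0 = 7 - 2*0/3 = 7 - 1*0 = 7 + 0 = 7)
L(N, A) = 12*A (L(N, A) = (2*6)*A = 12*A)
n(33, z(1))*(-844 + L(14, 2)) = 7*(-844 + 12*2) = 7*(-844 + 24) = 7*(-820) = -5740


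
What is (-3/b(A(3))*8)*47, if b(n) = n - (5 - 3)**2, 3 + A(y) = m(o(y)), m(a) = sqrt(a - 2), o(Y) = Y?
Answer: 188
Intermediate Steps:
m(a) = sqrt(-2 + a)
A(y) = -3 + sqrt(-2 + y)
b(n) = -4 + n (b(n) = n - 1*2**2 = n - 1*4 = n - 4 = -4 + n)
(-3/b(A(3))*8)*47 = (-3/(-4 + (-3 + sqrt(-2 + 3)))*8)*47 = (-3/(-4 + (-3 + sqrt(1)))*8)*47 = (-3/(-4 + (-3 + 1))*8)*47 = (-3/(-4 - 2)*8)*47 = (-3/(-6)*8)*47 = (-3*(-1/6)*8)*47 = ((1/2)*8)*47 = 4*47 = 188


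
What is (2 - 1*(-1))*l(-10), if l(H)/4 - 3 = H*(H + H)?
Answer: 2436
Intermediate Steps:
l(H) = 12 + 8*H² (l(H) = 12 + 4*(H*(H + H)) = 12 + 4*(H*(2*H)) = 12 + 4*(2*H²) = 12 + 8*H²)
(2 - 1*(-1))*l(-10) = (2 - 1*(-1))*(12 + 8*(-10)²) = (2 + 1)*(12 + 8*100) = 3*(12 + 800) = 3*812 = 2436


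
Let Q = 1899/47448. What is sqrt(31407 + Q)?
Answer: sqrt(218231691970)/2636 ≈ 177.22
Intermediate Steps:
Q = 211/5272 (Q = 1899*(1/47448) = 211/5272 ≈ 0.040023)
sqrt(31407 + Q) = sqrt(31407 + 211/5272) = sqrt(165577915/5272) = sqrt(218231691970)/2636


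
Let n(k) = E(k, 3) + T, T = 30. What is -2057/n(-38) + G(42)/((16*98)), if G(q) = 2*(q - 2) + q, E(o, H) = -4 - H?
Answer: -1611285/18032 ≈ -89.357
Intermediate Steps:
G(q) = -4 + 3*q (G(q) = 2*(-2 + q) + q = (-4 + 2*q) + q = -4 + 3*q)
n(k) = 23 (n(k) = (-4 - 1*3) + 30 = (-4 - 3) + 30 = -7 + 30 = 23)
-2057/n(-38) + G(42)/((16*98)) = -2057/23 + (-4 + 3*42)/((16*98)) = -2057*1/23 + (-4 + 126)/1568 = -2057/23 + 122*(1/1568) = -2057/23 + 61/784 = -1611285/18032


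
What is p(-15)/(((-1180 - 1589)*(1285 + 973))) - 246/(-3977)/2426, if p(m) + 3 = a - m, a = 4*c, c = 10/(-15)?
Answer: 26488555/1103495807583 ≈ 2.4004e-5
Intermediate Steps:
c = -⅔ (c = 10*(-1/15) = -⅔ ≈ -0.66667)
a = -8/3 (a = 4*(-⅔) = -8/3 ≈ -2.6667)
p(m) = -17/3 - m (p(m) = -3 + (-8/3 - m) = -17/3 - m)
p(-15)/(((-1180 - 1589)*(1285 + 973))) - 246/(-3977)/2426 = (-17/3 - 1*(-15))/(((-1180 - 1589)*(1285 + 973))) - 246/(-3977)/2426 = (-17/3 + 15)/((-2769*2258)) - 246*(-1/3977)*(1/2426) = (28/3)/(-6252402) + (6/97)*(1/2426) = (28/3)*(-1/6252402) + 3/117661 = -14/9378603 + 3/117661 = 26488555/1103495807583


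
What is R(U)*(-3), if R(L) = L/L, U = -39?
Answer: -3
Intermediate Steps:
R(L) = 1
R(U)*(-3) = 1*(-3) = -3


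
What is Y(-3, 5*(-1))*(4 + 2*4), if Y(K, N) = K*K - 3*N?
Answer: 288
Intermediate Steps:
Y(K, N) = K**2 - 3*N
Y(-3, 5*(-1))*(4 + 2*4) = ((-3)**2 - 15*(-1))*(4 + 2*4) = (9 - 3*(-5))*(4 + 8) = (9 + 15)*12 = 24*12 = 288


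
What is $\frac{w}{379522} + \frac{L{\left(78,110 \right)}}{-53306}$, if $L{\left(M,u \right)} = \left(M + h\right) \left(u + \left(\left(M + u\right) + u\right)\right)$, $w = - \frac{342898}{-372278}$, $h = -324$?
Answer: $\frac{322290483192079}{171170037787034} \approx 1.8829$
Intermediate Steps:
$w = \frac{171449}{186139}$ ($w = \left(-342898\right) \left(- \frac{1}{372278}\right) = \frac{171449}{186139} \approx 0.92108$)
$L{\left(M,u \right)} = \left(-324 + M\right) \left(M + 3 u\right)$ ($L{\left(M,u \right)} = \left(M - 324\right) \left(u + \left(\left(M + u\right) + u\right)\right) = \left(-324 + M\right) \left(u + \left(M + 2 u\right)\right) = \left(-324 + M\right) \left(M + 3 u\right)$)
$\frac{w}{379522} + \frac{L{\left(78,110 \right)}}{-53306} = \frac{171449}{186139 \cdot 379522} + \frac{78^{2} - 106920 - 25272 + 3 \cdot 78 \cdot 110}{-53306} = \frac{171449}{186139} \cdot \frac{1}{379522} + \left(6084 - 106920 - 25272 + 25740\right) \left(- \frac{1}{53306}\right) = \frac{171449}{70643845558} - - \frac{50184}{26653} = \frac{171449}{70643845558} + \frac{50184}{26653} = \frac{322290483192079}{171170037787034}$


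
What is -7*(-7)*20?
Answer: 980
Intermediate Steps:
-7*(-7)*20 = 49*20 = 980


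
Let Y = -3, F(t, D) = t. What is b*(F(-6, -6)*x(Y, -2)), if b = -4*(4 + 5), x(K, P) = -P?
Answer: 432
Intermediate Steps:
b = -36 (b = -4*9 = -36)
b*(F(-6, -6)*x(Y, -2)) = -(-216)*(-1*(-2)) = -(-216)*2 = -36*(-12) = 432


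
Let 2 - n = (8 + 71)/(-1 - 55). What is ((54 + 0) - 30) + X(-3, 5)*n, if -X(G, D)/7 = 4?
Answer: -143/2 ≈ -71.500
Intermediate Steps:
X(G, D) = -28 (X(G, D) = -7*4 = -28)
n = 191/56 (n = 2 - (8 + 71)/(-1 - 55) = 2 - 79/(-56) = 2 - 79*(-1)/56 = 2 - 1*(-79/56) = 2 + 79/56 = 191/56 ≈ 3.4107)
((54 + 0) - 30) + X(-3, 5)*n = ((54 + 0) - 30) - 28*191/56 = (54 - 30) - 191/2 = 24 - 191/2 = -143/2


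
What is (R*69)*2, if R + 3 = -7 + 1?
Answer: -1242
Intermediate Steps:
R = -9 (R = -3 + (-7 + 1) = -3 - 6 = -9)
(R*69)*2 = -9*69*2 = -621*2 = -1242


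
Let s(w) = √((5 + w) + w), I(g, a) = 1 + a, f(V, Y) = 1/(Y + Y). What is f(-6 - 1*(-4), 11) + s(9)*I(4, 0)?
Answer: 1/22 + √23 ≈ 4.8413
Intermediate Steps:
f(V, Y) = 1/(2*Y)
s(w) = √(5 + 2*w)
f(-6 - 1*(-4), 11) + s(9)*I(4, 0) = (½)/11 + √(5 + 2*9)*(1 + 0) = (½)*(1/11) + √(5 + 18)*1 = 1/22 + √23*1 = 1/22 + √23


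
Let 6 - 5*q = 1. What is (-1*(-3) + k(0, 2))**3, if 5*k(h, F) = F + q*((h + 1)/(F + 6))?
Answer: 2571353/64000 ≈ 40.177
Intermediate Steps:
q = 1 (q = 6/5 - 1/5*1 = 6/5 - 1/5 = 1)
k(h, F) = F/5 + (1 + h)/(5*(6 + F)) (k(h, F) = (F + 1*((h + 1)/(F + 6)))/5 = (F + 1*((1 + h)/(6 + F)))/5 = (F + (1 + h)/(6 + F))/5 = F/5 + (1 + h)/(5*(6 + F)))
(-1*(-3) + k(0, 2))**3 = (-1*(-3) + (1 + 0 + 2**2 + 6*2)/(5*(6 + 2)))**3 = (3 + (1/5)*(1 + 0 + 4 + 12)/8)**3 = (3 + (1/5)*(1/8)*17)**3 = (3 + 17/40)**3 = (137/40)**3 = 2571353/64000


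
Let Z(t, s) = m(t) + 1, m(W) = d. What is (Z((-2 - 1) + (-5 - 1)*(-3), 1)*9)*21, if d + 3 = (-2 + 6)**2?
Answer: 2646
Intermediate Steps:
d = 13 (d = -3 + (-2 + 6)**2 = -3 + 4**2 = -3 + 16 = 13)
m(W) = 13
Z(t, s) = 14 (Z(t, s) = 13 + 1 = 14)
(Z((-2 - 1) + (-5 - 1)*(-3), 1)*9)*21 = (14*9)*21 = 126*21 = 2646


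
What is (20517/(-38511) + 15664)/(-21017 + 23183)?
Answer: 201071929/27804942 ≈ 7.2315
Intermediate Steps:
(20517/(-38511) + 15664)/(-21017 + 23183) = (20517*(-1/38511) + 15664)/2166 = (-6839/12837 + 15664)*(1/2166) = (201071929/12837)*(1/2166) = 201071929/27804942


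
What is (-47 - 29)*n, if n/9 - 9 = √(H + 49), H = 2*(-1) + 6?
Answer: -6156 - 684*√53 ≈ -11136.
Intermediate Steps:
H = 4 (H = -2 + 6 = 4)
n = 81 + 9*√53 (n = 81 + 9*√(4 + 49) = 81 + 9*√53 ≈ 146.52)
(-47 - 29)*n = (-47 - 29)*(81 + 9*√53) = -76*(81 + 9*√53) = -6156 - 684*√53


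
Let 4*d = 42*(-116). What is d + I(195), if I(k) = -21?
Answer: -1239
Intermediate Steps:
d = -1218 (d = (42*(-116))/4 = (1/4)*(-4872) = -1218)
d + I(195) = -1218 - 21 = -1239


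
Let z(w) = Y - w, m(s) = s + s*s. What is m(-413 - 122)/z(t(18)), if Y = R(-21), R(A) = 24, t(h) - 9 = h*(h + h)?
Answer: -95230/211 ≈ -451.33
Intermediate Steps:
t(h) = 9 + 2*h² (t(h) = 9 + h*(h + h) = 9 + h*(2*h) = 9 + 2*h²)
Y = 24
m(s) = s + s²
z(w) = 24 - w
m(-413 - 122)/z(t(18)) = ((-413 - 122)*(1 + (-413 - 122)))/(24 - (9 + 2*18²)) = (-535*(1 - 535))/(24 - (9 + 2*324)) = (-535*(-534))/(24 - (9 + 648)) = 285690/(24 - 1*657) = 285690/(24 - 657) = 285690/(-633) = 285690*(-1/633) = -95230/211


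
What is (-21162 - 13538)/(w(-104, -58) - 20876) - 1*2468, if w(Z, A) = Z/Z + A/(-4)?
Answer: -102898028/41721 ≈ -2466.3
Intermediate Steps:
w(Z, A) = 1 - A/4 (w(Z, A) = 1 + A*(-1/4) = 1 - A/4)
(-21162 - 13538)/(w(-104, -58) - 20876) - 1*2468 = (-21162 - 13538)/((1 - 1/4*(-58)) - 20876) - 1*2468 = -34700/((1 + 29/2) - 20876) - 2468 = -34700/(31/2 - 20876) - 2468 = -34700/(-41721/2) - 2468 = -34700*(-2/41721) - 2468 = 69400/41721 - 2468 = -102898028/41721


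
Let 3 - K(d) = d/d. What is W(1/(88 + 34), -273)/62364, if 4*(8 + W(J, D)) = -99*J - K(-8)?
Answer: -4247/30433632 ≈ -0.00013955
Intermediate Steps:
K(d) = 2 (K(d) = 3 - d/d = 3 - 1*1 = 3 - 1 = 2)
W(J, D) = -17/2 - 99*J/4 (W(J, D) = -8 + (-99*J - 1*2)/4 = -8 + (-99*J - 2)/4 = -8 + (-2 - 99*J)/4 = -8 + (-½ - 99*J/4) = -17/2 - 99*J/4)
W(1/(88 + 34), -273)/62364 = (-17/2 - 99/(4*(88 + 34)))/62364 = (-17/2 - 99/4/122)*(1/62364) = (-17/2 - 99/4*1/122)*(1/62364) = (-17/2 - 99/488)*(1/62364) = -4247/488*1/62364 = -4247/30433632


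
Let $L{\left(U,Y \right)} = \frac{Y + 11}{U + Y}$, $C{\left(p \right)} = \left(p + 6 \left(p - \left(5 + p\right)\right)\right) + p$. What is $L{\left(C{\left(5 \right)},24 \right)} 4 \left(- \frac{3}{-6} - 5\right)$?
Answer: $- \frac{315}{2} \approx -157.5$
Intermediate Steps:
$C{\left(p \right)} = -30 + 2 p$ ($C{\left(p \right)} = \left(p + 6 \left(-5\right)\right) + p = \left(p - 30\right) + p = \left(-30 + p\right) + p = -30 + 2 p$)
$L{\left(U,Y \right)} = \frac{11 + Y}{U + Y}$
$L{\left(C{\left(5 \right)},24 \right)} 4 \left(- \frac{3}{-6} - 5\right) = \frac{11 + 24}{\left(-30 + 2 \cdot 5\right) + 24} \cdot 4 \left(- \frac{3}{-6} - 5\right) = \frac{1}{\left(-30 + 10\right) + 24} \cdot 35 \cdot 4 \left(\left(-3\right) \left(- \frac{1}{6}\right) - 5\right) = \frac{1}{-20 + 24} \cdot 35 \cdot 4 \left(\frac{1}{2} - 5\right) = \frac{1}{4} \cdot 35 \cdot 4 \left(- \frac{9}{2}\right) = \frac{1}{4} \cdot 35 \left(-18\right) = \frac{35}{4} \left(-18\right) = - \frac{315}{2}$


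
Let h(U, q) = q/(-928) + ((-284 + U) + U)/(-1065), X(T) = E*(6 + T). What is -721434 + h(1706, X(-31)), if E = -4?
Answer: -178252665041/247080 ≈ -7.2144e+5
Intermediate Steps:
X(T) = -24 - 4*T (X(T) = -4*(6 + T) = -24 - 4*T)
h(U, q) = 4/15 - 2*U/1065 - q/928 (h(U, q) = q*(-1/928) + (-284 + 2*U)*(-1/1065) = -q/928 + (4/15 - 2*U/1065) = 4/15 - 2*U/1065 - q/928)
-721434 + h(1706, X(-31)) = -721434 + (4/15 - 2/1065*1706 - (-24 - 4*(-31))/928) = -721434 + (4/15 - 3412/1065 - (-24 + 124)/928) = -721434 + (4/15 - 3412/1065 - 1/928*100) = -721434 + (4/15 - 3412/1065 - 25/232) = -721434 - 752321/247080 = -178252665041/247080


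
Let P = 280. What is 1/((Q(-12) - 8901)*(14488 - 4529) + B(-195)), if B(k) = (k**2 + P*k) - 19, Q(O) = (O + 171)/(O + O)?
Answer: -8/709821051 ≈ -1.1270e-8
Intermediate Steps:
Q(O) = (171 + O)/(2*O) (Q(O) = (171 + O)/((2*O)) = (171 + O)*(1/(2*O)) = (171 + O)/(2*O))
B(k) = -19 + k**2 + 280*k (B(k) = (k**2 + 280*k) - 19 = -19 + k**2 + 280*k)
1/((Q(-12) - 8901)*(14488 - 4529) + B(-195)) = 1/(((1/2)*(171 - 12)/(-12) - 8901)*(14488 - 4529) + (-19 + (-195)**2 + 280*(-195))) = 1/(((1/2)*(-1/12)*159 - 8901)*9959 + (-19 + 38025 - 54600)) = 1/((-53/8 - 8901)*9959 - 16594) = 1/(-71261/8*9959 - 16594) = 1/(-709688299/8 - 16594) = 1/(-709821051/8) = -8/709821051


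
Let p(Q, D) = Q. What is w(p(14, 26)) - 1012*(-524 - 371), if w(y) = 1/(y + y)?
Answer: 25360721/28 ≈ 9.0574e+5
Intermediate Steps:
w(y) = 1/(2*y)
w(p(14, 26)) - 1012*(-524 - 371) = (1/2)/14 - 1012*(-524 - 371) = (1/2)*(1/14) - 1012*(-895) = 1/28 - 1*(-905740) = 1/28 + 905740 = 25360721/28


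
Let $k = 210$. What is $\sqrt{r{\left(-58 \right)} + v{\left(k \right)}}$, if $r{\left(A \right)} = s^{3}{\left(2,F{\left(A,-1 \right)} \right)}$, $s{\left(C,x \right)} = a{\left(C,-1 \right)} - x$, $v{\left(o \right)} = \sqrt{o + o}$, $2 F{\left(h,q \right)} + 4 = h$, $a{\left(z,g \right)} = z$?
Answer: $\sqrt{35937 + 2 \sqrt{105}} \approx 189.62$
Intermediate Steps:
$F{\left(h,q \right)} = -2 + \frac{h}{2}$
$v{\left(o \right)} = \sqrt{2} \sqrt{o}$ ($v{\left(o \right)} = \sqrt{2 o} = \sqrt{2} \sqrt{o}$)
$s{\left(C,x \right)} = C - x$
$r{\left(A \right)} = \left(4 - \frac{A}{2}\right)^{3}$ ($r{\left(A \right)} = \left(2 - \left(-2 + \frac{A}{2}\right)\right)^{3} = \left(4 - \frac{A}{2}\right)^{3}$)
$\sqrt{r{\left(-58 \right)} + v{\left(k \right)}} = \sqrt{- \frac{\left(-8 - 58\right)^{3}}{8} + \sqrt{2} \sqrt{210}} = \sqrt{- \frac{\left(-66\right)^{3}}{8} + 2 \sqrt{105}} = \sqrt{\left(- \frac{1}{8}\right) \left(-287496\right) + 2 \sqrt{105}} = \sqrt{35937 + 2 \sqrt{105}}$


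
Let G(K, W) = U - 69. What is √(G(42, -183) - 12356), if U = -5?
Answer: I*√12430 ≈ 111.49*I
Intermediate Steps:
G(K, W) = -74 (G(K, W) = -5 - 69 = -74)
√(G(42, -183) - 12356) = √(-74 - 12356) = √(-12430) = I*√12430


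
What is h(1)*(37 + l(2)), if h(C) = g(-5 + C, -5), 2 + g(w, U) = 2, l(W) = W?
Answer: 0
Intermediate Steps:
g(w, U) = 0 (g(w, U) = -2 + 2 = 0)
h(C) = 0
h(1)*(37 + l(2)) = 0*(37 + 2) = 0*39 = 0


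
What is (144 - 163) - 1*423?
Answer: -442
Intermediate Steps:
(144 - 163) - 1*423 = -19 - 423 = -442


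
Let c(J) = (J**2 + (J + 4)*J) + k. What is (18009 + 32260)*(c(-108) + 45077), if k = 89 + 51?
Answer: 3423972397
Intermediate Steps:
k = 140
c(J) = 140 + J**2 + J*(4 + J) (c(J) = (J**2 + (J + 4)*J) + 140 = (J**2 + (4 + J)*J) + 140 = (J**2 + J*(4 + J)) + 140 = 140 + J**2 + J*(4 + J))
(18009 + 32260)*(c(-108) + 45077) = (18009 + 32260)*((140 + 2*(-108)**2 + 4*(-108)) + 45077) = 50269*((140 + 2*11664 - 432) + 45077) = 50269*((140 + 23328 - 432) + 45077) = 50269*(23036 + 45077) = 50269*68113 = 3423972397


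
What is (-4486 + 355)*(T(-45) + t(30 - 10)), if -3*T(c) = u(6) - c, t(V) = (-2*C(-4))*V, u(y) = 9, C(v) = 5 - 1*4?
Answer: 239598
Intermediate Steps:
C(v) = 1 (C(v) = 5 - 4 = 1)
t(V) = -2*V (t(V) = (-2*1)*V = -2*V)
T(c) = -3 + c/3 (T(c) = -(9 - c)/3 = -3 + c/3)
(-4486 + 355)*(T(-45) + t(30 - 10)) = (-4486 + 355)*((-3 + (⅓)*(-45)) - 2*(30 - 10)) = -4131*((-3 - 15) - 2*20) = -4131*(-18 - 40) = -4131*(-58) = 239598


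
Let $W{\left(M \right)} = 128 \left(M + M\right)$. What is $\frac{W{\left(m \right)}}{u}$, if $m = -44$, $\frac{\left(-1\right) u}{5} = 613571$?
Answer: $\frac{11264}{3067855} \approx 0.0036716$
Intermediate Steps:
$u = -3067855$ ($u = \left(-5\right) 613571 = -3067855$)
$W{\left(M \right)} = 256 M$ ($W{\left(M \right)} = 128 \cdot 2 M = 256 M$)
$\frac{W{\left(m \right)}}{u} = \frac{256 \left(-44\right)}{-3067855} = \left(-11264\right) \left(- \frac{1}{3067855}\right) = \frac{11264}{3067855}$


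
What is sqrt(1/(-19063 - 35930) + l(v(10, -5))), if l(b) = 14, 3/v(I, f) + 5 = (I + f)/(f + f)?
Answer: sqrt(42339165693)/54993 ≈ 3.7417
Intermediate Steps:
v(I, f) = 3/(-5 + (I + f)/(2*f)) (v(I, f) = 3/(-5 + (I + f)/(f + f)) = 3/(-5 + (I + f)/((2*f))) = 3/(-5 + (I + f)*(1/(2*f))) = 3/(-5 + (I + f)/(2*f)))
sqrt(1/(-19063 - 35930) + l(v(10, -5))) = sqrt(1/(-19063 - 35930) + 14) = sqrt(1/(-54993) + 14) = sqrt(-1/54993 + 14) = sqrt(769901/54993) = sqrt(42339165693)/54993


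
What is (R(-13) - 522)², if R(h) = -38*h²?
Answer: 48219136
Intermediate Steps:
(R(-13) - 522)² = (-38*(-13)² - 522)² = (-38*169 - 522)² = (-6422 - 522)² = (-6944)² = 48219136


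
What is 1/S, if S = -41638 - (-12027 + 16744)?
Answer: -1/46355 ≈ -2.1573e-5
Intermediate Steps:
S = -46355 (S = -41638 - 1*4717 = -41638 - 4717 = -46355)
1/S = 1/(-46355) = -1/46355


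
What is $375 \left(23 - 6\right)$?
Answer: $6375$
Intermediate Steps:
$375 \left(23 - 6\right) = 375 \cdot 17 = 6375$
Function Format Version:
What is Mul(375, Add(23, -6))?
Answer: 6375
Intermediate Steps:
Mul(375, Add(23, -6)) = Mul(375, 17) = 6375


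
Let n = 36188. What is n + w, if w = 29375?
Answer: 65563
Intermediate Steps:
n + w = 36188 + 29375 = 65563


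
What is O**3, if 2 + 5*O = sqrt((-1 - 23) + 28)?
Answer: 0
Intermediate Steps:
O = 0 (O = -2/5 + sqrt((-1 - 23) + 28)/5 = -2/5 + sqrt(-24 + 28)/5 = -2/5 + sqrt(4)/5 = -2/5 + (1/5)*2 = -2/5 + 2/5 = 0)
O**3 = 0**3 = 0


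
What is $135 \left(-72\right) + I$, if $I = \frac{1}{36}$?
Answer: $- \frac{349919}{36} \approx -9720.0$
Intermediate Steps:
$I = \frac{1}{36} \approx 0.027778$
$135 \left(-72\right) + I = 135 \left(-72\right) + \frac{1}{36} = -9720 + \frac{1}{36} = - \frac{349919}{36}$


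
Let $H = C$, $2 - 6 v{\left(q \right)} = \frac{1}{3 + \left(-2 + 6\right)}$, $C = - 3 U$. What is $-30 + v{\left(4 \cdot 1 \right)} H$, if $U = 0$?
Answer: $-30$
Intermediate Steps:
$C = 0$ ($C = \left(-3\right) 0 = 0$)
$v{\left(q \right)} = \frac{13}{42}$ ($v{\left(q \right)} = \frac{1}{3} - \frac{1}{6 \left(3 + \left(-2 + 6\right)\right)} = \frac{1}{3} - \frac{1}{6 \left(3 + 4\right)} = \frac{1}{3} - \frac{1}{6 \cdot 7} = \frac{1}{3} - \frac{1}{42} = \frac{13}{42}$)
$H = 0$
$-30 + v{\left(4 \cdot 1 \right)} H = -30 + \frac{13}{42} \cdot 0 = -30 + 0 = -30$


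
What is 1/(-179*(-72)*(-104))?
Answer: -1/1340352 ≈ -7.4607e-7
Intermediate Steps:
1/(-179*(-72)*(-104)) = 1/(12888*(-104)) = 1/(-1340352) = -1/1340352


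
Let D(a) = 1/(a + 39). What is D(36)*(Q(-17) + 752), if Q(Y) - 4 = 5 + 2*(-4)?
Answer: 251/25 ≈ 10.040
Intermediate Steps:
D(a) = 1/(39 + a)
Q(Y) = 1 (Q(Y) = 4 + (5 + 2*(-4)) = 4 + (5 - 8) = 4 - 3 = 1)
D(36)*(Q(-17) + 752) = (1 + 752)/(39 + 36) = 753/75 = (1/75)*753 = 251/25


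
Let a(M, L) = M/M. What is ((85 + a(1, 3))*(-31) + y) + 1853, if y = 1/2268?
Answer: -1843883/2268 ≈ -813.00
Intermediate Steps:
a(M, L) = 1
y = 1/2268 ≈ 0.00044092
((85 + a(1, 3))*(-31) + y) + 1853 = ((85 + 1)*(-31) + 1/2268) + 1853 = (86*(-31) + 1/2268) + 1853 = (-2666 + 1/2268) + 1853 = -6046487/2268 + 1853 = -1843883/2268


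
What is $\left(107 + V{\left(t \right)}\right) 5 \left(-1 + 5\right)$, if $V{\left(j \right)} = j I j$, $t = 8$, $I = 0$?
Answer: $2140$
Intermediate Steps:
$V{\left(j \right)} = 0$ ($V{\left(j \right)} = j 0 j = 0 j = 0$)
$\left(107 + V{\left(t \right)}\right) 5 \left(-1 + 5\right) = \left(107 + 0\right) 5 \left(-1 + 5\right) = 107 \cdot 5 \cdot 4 = 107 \cdot 20 = 2140$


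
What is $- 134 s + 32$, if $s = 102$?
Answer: $-13636$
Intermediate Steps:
$- 134 s + 32 = \left(-134\right) 102 + 32 = -13668 + 32 = -13636$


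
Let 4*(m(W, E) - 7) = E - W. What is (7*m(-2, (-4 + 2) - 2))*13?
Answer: 1183/2 ≈ 591.50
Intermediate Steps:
m(W, E) = 7 - W/4 + E/4 (m(W, E) = 7 + (E - W)/4 = 7 + (-W/4 + E/4) = 7 - W/4 + E/4)
(7*m(-2, (-4 + 2) - 2))*13 = (7*(7 - ¼*(-2) + ((-4 + 2) - 2)/4))*13 = (7*(7 + ½ + (-2 - 2)/4))*13 = (7*(7 + ½ + (¼)*(-4)))*13 = (7*(7 + ½ - 1))*13 = (7*(13/2))*13 = (91/2)*13 = 1183/2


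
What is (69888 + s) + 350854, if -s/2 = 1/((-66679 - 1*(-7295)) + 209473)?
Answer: 63148746036/150089 ≈ 4.2074e+5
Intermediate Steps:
s = -2/150089 (s = -2/((-66679 - 1*(-7295)) + 209473) = -2/((-66679 + 7295) + 209473) = -2/(-59384 + 209473) = -2/150089 ≈ -1.3325e-5)
(69888 + s) + 350854 = (69888 - 2/150089) + 350854 = 10489420030/150089 + 350854 = 63148746036/150089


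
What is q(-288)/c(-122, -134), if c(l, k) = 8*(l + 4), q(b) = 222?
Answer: -111/472 ≈ -0.23517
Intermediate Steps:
c(l, k) = 32 + 8*l (c(l, k) = 8*(4 + l) = 32 + 8*l)
q(-288)/c(-122, -134) = 222/(32 + 8*(-122)) = 222/(32 - 976) = 222/(-944) = 222*(-1/944) = -111/472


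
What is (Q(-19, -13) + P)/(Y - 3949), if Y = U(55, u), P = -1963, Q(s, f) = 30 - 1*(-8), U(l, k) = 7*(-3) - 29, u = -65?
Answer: 1925/3999 ≈ 0.48137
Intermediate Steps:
U(l, k) = -50 (U(l, k) = -21 - 29 = -50)
Q(s, f) = 38 (Q(s, f) = 30 + 8 = 38)
Y = -50
(Q(-19, -13) + P)/(Y - 3949) = (38 - 1963)/(-50 - 3949) = -1925/(-3999) = -1925*(-1/3999) = 1925/3999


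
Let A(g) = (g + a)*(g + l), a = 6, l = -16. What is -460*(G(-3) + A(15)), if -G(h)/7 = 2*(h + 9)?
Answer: 48300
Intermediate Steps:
G(h) = -126 - 14*h (G(h) = -14*(h + 9) = -14*(9 + h) = -7*(18 + 2*h) = -126 - 14*h)
A(g) = (-16 + g)*(6 + g) (A(g) = (g + 6)*(g - 16) = (6 + g)*(-16 + g) = (-16 + g)*(6 + g))
-460*(G(-3) + A(15)) = -460*((-126 - 14*(-3)) + (-96 + 15² - 10*15)) = -460*((-126 + 42) + (-96 + 225 - 150)) = -460*(-84 - 21) = -460*(-105) = 48300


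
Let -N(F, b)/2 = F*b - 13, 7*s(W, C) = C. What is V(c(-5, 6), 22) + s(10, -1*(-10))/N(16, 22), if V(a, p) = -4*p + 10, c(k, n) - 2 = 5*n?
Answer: -185099/2373 ≈ -78.002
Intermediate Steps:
s(W, C) = C/7
c(k, n) = 2 + 5*n
N(F, b) = 26 - 2*F*b (N(F, b) = -2*(F*b - 13) = -2*(-13 + F*b) = 26 - 2*F*b)
V(a, p) = 10 - 4*p
V(c(-5, 6), 22) + s(10, -1*(-10))/N(16, 22) = (10 - 4*22) + ((-1*(-10))/7)/(26 - 2*16*22) = (10 - 88) + ((⅐)*10)/(26 - 704) = -78 + (10/7)/(-678) = -78 + (10/7)*(-1/678) = -78 - 5/2373 = -185099/2373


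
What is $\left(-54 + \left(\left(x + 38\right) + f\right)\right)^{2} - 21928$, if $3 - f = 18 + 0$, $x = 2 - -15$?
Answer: $-21732$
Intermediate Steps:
$x = 17$ ($x = 2 + 15 = 17$)
$f = -15$ ($f = 3 - \left(18 + 0\right) = 3 - 18 = -15$)
$\left(-54 + \left(\left(x + 38\right) + f\right)\right)^{2} - 21928 = \left(-54 + \left(\left(17 + 38\right) - 15\right)\right)^{2} - 21928 = \left(-54 + \left(55 - 15\right)\right)^{2} - 21928 = \left(-54 + 40\right)^{2} - 21928 = \left(-14\right)^{2} - 21928 = 196 - 21928 = -21732$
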